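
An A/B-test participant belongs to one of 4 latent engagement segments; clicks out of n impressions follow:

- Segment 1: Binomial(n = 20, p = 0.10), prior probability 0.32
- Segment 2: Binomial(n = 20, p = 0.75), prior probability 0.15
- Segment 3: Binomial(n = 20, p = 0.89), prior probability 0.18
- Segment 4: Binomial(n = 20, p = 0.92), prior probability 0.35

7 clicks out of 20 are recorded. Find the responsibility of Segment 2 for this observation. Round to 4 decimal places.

0.0354

By Bayes' theorem, P(k | x) = P(Z=k) f_k(x) / Σ_j P(Z=j) f_j(x).
Component likelihoods at x = 7 clicks out of 20:
  f_1 = C(20,7)·0.10^7·0.90^13 = 77520·1e-07·0.254187 = 0.00197045
  f_2 = C(20,7)·0.75^7·0.25^13 = 77520·0.133484·1.49012e-08 = 0.000154192
  f_3 = C(20,7)·0.89^7·0.11^13 = 77520·0.442313·3.45227e-13 = 1.18372e-08
  f_4 = C(20,7)·0.92^7·0.08^13 = 77520·0.557847·5.49756e-15 = 2.37738e-10
Weight by the priors:
  P(Z=1)·f_1 = 0.32 × 0.00197045 = 0.000630545
  P(Z=2)·f_2 = 0.15 × 0.000154192 = 2.31288e-05
  P(Z=3)·f_3 = 0.18 × 1.18372e-08 = 2.13069e-09
  P(Z=4)·f_4 = 0.35 × 2.37738e-10 = 8.32083e-11
Sum: 0.000630545 + 2.31288e-05 + 2.13069e-09 + 8.32083e-11 = 0.000653676
P(Segment 2 | the observation) = 2.31288e-05 / 0.000653676 ≈ 0.0354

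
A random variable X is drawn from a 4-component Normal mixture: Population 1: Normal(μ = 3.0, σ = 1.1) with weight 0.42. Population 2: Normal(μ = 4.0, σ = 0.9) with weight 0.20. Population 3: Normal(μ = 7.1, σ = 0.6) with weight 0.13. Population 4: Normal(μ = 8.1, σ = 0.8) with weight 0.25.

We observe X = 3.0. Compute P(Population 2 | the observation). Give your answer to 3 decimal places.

The responsibility of component k is w_k f_k(x) divided by Σ_j w_j f_j(x).
Normal densities:
  L_1 = 0.362675
  L_2 = 0.239103
  L_3 = 4.82158e-11
  L_4 = 7.4614e-10
Unnormalised posteriors:
  w_1·L_1 = 0.42 × 0.362675 = 0.152323
  w_2·L_2 = 0.20 × 0.239103 = 0.0478205
  w_3·L_3 = 0.13 × 4.82158e-11 = 6.26805e-12
  w_4·L_4 = 0.25 × 7.4614e-10 = 1.86535e-10
Denominator: 0.152323 + 0.0478205 + 6.26805e-12 + 1.86535e-10 = 0.200144
So the posterior for Population 2 is 0.0478205 / 0.200144 ≈ 0.239.

0.239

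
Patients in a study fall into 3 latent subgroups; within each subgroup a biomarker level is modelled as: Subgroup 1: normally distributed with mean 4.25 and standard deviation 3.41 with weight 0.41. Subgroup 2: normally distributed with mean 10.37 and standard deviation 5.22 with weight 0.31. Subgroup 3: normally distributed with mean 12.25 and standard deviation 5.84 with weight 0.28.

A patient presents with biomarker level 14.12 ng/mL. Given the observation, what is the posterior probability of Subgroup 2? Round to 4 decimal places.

0.4920

The responsibility of component k is π_k f_k(x) divided by Σ_j π_j f_j(x).
Component likelihoods at x = 14.12 ng/mL:
  f_1 = 0.00177402
  f_2 = 0.0590436
  f_3 = 0.0648982
Unnormalised posteriors:
  π_1·f_1 = 0.41 × 0.00177402 = 0.000727348
  π_2·f_2 = 0.31 × 0.0590436 = 0.0183035
  π_3·f_3 = 0.28 × 0.0648982 = 0.0181715
Evidence: 0.000727348 + 0.0183035 + 0.0181715 = 0.0372024
P(Subgroup 2 | data) ≈ 0.4920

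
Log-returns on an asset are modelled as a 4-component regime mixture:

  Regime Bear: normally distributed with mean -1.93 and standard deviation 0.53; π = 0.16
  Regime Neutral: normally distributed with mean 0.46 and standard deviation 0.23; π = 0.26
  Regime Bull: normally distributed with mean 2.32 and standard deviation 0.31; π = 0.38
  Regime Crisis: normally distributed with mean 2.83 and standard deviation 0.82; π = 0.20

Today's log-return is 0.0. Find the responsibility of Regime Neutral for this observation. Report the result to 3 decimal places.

0.993

By Bayes' theorem, P(k | x) = P(Z=k) f_k(x) / Σ_j P(Z=j) f_j(x).
Evaluate each component's likelihood at the observed value:
  f_Bear = (1/(0.53·√(2π)))·exp(−(0.0−-1.93)²/(2·0.53²)) = 0.752721·exp(-6.63030) = 0.000993421
  f_Neutral = (1/(0.23·√(2π)))·exp(−(0.0−0.46)²/(2·0.23²)) = 1.734532·exp(-2.00000) = 0.234743
  f_Bull = (1/(0.31·√(2π)))·exp(−(0.0−2.32)²/(2·0.31²)) = 1.286911·exp(-28.00416) = 8.86125e-13
  f_Crisis = (1/(0.82·√(2π)))·exp(−(0.0−2.83)²/(2·0.82²)) = 0.486515·exp(-5.95546) = 0.00126088
Prior × likelihood for each component:
  P(Z=Bear)·f_Bear = 0.16 × 0.000993421 = 0.000158947
  P(Z=Neutral)·f_Neutral = 0.26 × 0.234743 = 0.0610333
  P(Z=Bull)·f_Bull = 0.38 × 8.86125e-13 = 3.36728e-13
  P(Z=Crisis)·f_Crisis = 0.20 × 0.00126088 = 0.000252176
Sum: 0.000158947 + 0.0610333 + 3.36728e-13 + 0.000252176 = 0.0614444
P(Regime Neutral | x) = 0.0610333 / 0.0614444 ≈ 0.993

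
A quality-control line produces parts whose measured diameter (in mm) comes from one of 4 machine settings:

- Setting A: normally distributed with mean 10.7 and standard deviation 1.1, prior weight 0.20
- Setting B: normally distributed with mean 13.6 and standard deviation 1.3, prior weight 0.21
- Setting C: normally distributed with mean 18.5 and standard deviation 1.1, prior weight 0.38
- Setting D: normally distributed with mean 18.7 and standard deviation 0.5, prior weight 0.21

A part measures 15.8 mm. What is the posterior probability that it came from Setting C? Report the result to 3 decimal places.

The responsibility of component k is π_k f_k(x) divided by Σ_j π_j f_j(x).
Evaluate each component's likelihood at the observed value:
  p_A = 7.7938e-06
  p_B = 0.0732955
  p_C = 0.0178341
  p_D = 3.95464e-08
Prior × likelihood for each component:
  π_A·p_A = 0.20 × 7.7938e-06 = 1.55876e-06
  π_B·p_B = 0.21 × 0.0732955 = 0.0153921
  π_C·p_C = 0.38 × 0.0178341 = 0.00677694
  π_D·p_D = 0.21 × 3.95464e-08 = 8.30474e-09
Denominator: 1.55876e-06 + 0.0153921 + 0.00677694 + 8.30474e-09 = 0.0221706
Responsibility of Setting C: 0.00677694 / 0.0221706 ≈ 0.306

0.306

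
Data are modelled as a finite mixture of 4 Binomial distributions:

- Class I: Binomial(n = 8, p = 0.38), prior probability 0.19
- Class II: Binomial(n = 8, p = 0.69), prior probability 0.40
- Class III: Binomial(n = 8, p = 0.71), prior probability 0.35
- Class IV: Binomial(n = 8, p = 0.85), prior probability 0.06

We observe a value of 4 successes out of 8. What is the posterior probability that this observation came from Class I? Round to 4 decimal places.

The responsibility of component k is π_k f_k(x) divided by Σ_j π_j f_j(x).
Component likelihoods at x = 4 successes out of 8:
  L_I = C(8,4)·0.38^4·0.62^4 = 70·0.0208514·0.147763 = 0.215675
  L_II = C(8,4)·0.69^4·0.31^4 = 70·0.226671·0.00923521 = 0.146535
  L_III = C(8,4)·0.71^4·0.29^4 = 70·0.254117·0.00707281 = 0.125812
  L_IV = C(8,4)·0.85^4·0.15^4 = 70·0.522006·0.00050625 = 0.0184986
Unnormalised posteriors:
  π_I·L_I = 0.19 × 0.215675 = 0.0409782
  π_II·L_II = 0.40 × 0.146535 = 0.058614
  π_III·L_III = 0.35 × 0.125812 = 0.0440343
  π_IV·L_IV = 0.06 × 0.0184986 = 0.00110992
Normaliser: 0.0409782 + 0.058614 + 0.0440343 + 0.00110992 = 0.144736
Responsibility of Class I: 0.0409782 / 0.144736 ≈ 0.2831

0.2831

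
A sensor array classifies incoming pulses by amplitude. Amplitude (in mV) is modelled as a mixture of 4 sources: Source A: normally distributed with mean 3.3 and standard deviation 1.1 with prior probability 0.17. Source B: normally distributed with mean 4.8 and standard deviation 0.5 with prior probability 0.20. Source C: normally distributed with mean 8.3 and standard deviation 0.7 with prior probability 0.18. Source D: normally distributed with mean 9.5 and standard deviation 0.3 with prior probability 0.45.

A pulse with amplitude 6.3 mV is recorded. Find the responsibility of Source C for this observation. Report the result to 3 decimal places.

By Bayes' theorem, P(k | x) = π_k f_k(x) / Σ_j π_j f_j(x).
Component likelihoods at x = 6.3 mV:
  f_A = (1/(1.1·√(2π)))·exp(−(6.3−3.3)²/(2·1.1²)) = 0.362675·exp(-3.71901) = 0.00879777
  f_B = (1/(0.5·√(2π)))·exp(−(6.3−4.8)²/(2·0.5²)) = 0.797885·exp(-4.50000) = 0.0088637
  f_C = (1/(0.7·√(2π)))·exp(−(6.3−8.3)²/(2·0.7²)) = 0.569918·exp(-4.08163) = 0.00962014
  f_D = (1/(0.3·√(2π)))·exp(−(6.3−9.5)²/(2·0.3²)) = 1.329808·exp(-56.88889) = 2.61372e-25
Weight by the priors:
  π_A·f_A = 0.17 × 0.00879777 = 0.00149562
  π_B·f_B = 0.20 × 0.0088637 = 0.00177274
  π_C·f_C = 0.18 × 0.00962014 = 0.00173163
  π_D·f_D = 0.45 × 2.61372e-25 = 1.17617e-25
Normaliser: 0.00149562 + 0.00177274 + 0.00173163 + 1.17617e-25 = 0.00499999
So the posterior for Source C is 0.00173163 / 0.00499999 ≈ 0.346.

0.346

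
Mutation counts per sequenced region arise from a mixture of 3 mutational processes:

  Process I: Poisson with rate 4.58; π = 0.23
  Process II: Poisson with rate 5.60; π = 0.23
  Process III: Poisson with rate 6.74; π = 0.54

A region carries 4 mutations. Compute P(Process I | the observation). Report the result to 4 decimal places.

0.3251

P(component k | x) = π_k·f_k(x) / marginal(x), where marginal(x) = Σ_j π_j·f_j(x).
Poisson probabilities:
  p_I = 0.18801
  p_II = 0.151528
  p_III = 0.101691
Multiply by the mixture weights:
  π_I·p_I = 0.23 × 0.18801 = 0.0432424
  π_II·p_II = 0.23 × 0.151528 = 0.0348513
  π_III·p_III = 0.54 × 0.101691 = 0.0549133
Sum: 0.0432424 + 0.0348513 + 0.0549133 = 0.133007
Responsibility of Process I: 0.0432424 / 0.133007 ≈ 0.3251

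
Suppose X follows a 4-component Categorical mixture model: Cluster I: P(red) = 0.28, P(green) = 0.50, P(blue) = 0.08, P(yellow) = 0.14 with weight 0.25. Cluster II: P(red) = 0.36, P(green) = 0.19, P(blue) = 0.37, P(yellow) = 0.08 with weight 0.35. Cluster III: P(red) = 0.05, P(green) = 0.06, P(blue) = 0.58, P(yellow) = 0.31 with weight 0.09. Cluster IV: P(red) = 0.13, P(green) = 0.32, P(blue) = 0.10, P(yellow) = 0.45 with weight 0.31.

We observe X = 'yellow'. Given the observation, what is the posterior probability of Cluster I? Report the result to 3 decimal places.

0.152

The responsibility of component k is π_k f_k(x) divided by Σ_j π_j f_j(x).
Evaluate each component's likelihood at the observed value:
  p_I = P(yellow | comp) = 0.14
  p_II = P(yellow | comp) = 0.08
  p_III = P(yellow | comp) = 0.31
  p_IV = P(yellow | comp) = 0.45
Weight by the priors:
  π_I·p_I = 0.25 × 0.14 = 0.035
  π_II·p_II = 0.35 × 0.08 = 0.028
  π_III·p_III = 0.09 × 0.31 = 0.0279
  π_IV·p_IV = 0.31 × 0.45 = 0.1395
Normaliser: 0.035 + 0.028 + 0.0279 + 0.1395 = 0.2304
P(Cluster I | the observation) = 0.035 / 0.2304 ≈ 0.152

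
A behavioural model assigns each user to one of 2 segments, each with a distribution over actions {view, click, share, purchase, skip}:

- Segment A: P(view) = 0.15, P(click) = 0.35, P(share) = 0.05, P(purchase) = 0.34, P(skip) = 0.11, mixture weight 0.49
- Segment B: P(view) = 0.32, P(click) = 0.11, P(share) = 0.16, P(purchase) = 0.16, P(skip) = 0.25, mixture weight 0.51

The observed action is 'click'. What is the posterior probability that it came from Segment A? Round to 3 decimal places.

0.754

Posterior ∝ prior × likelihood, so P(k | x) ∝ π_k f_k(x); normalise over all components.
Evaluate each component's likelihood at the observed value:
  L_A = 0.35
  L_B = 0.11
Unnormalised posteriors:
  π_A·L_A = 0.49 × 0.35 = 0.1715
  π_B·L_B = 0.51 × 0.11 = 0.0561
Normaliser: 0.1715 + 0.0561 = 0.2276
P(Segment A | 'click') ≈ 0.754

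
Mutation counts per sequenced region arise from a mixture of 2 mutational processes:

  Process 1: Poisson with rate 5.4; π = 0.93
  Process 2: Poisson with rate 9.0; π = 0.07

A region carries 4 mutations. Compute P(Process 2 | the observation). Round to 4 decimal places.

By Bayes' theorem, P(k | x) = π_k f_k(x) / Σ_j π_j f_j(x).
Component likelihoods at x = 4 mutations:
  f_1 = e^(−5.4)·5.4^4/4! = 0.16002
  f_2 = e^(−9.0)·9.0^4/4! = 0.0337372
Multiply by the mixture weights:
  π_1·f_1 = 0.93 × 0.16002 = 0.148818
  π_2·f_2 = 0.07 × 0.0337372 = 0.0023616
Evidence: 0.148818 + 0.0023616 = 0.15118
So the posterior for Process 2 is 0.0023616 / 0.15118 ≈ 0.0156.

0.0156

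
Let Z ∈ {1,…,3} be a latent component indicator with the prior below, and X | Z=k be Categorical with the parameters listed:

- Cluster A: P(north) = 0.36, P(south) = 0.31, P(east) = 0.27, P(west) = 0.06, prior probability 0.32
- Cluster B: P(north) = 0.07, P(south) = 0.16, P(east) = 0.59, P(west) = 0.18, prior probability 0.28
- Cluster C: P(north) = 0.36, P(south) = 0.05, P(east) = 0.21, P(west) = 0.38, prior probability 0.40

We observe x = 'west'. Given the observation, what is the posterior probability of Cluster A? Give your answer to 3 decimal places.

The responsibility of component k is w_k f_k(x) divided by Σ_j w_j f_j(x).
Component likelihoods at x = 'west':
  f_A = P(west | comp) = 0.06
  f_B = P(west | comp) = 0.18
  f_C = P(west | comp) = 0.38
Prior × likelihood for each component:
  w_A·f_A = 0.32 × 0.06 = 0.0192
  w_B·f_B = 0.28 × 0.18 = 0.0504
  w_C·f_C = 0.40 × 0.38 = 0.152
Marginal: 0.0192 + 0.0504 + 0.152 = 0.2216
So the posterior for Cluster A is 0.0192 / 0.2216 ≈ 0.087.

0.087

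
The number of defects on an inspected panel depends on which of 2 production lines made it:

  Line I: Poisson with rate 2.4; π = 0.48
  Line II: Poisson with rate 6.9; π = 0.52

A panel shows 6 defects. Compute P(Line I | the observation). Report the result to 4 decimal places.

0.1283

The responsibility of component k is w_k f_k(x) divided by Σ_j w_j f_j(x).
Poisson probabilities:
  L_I = e^(−2.4)·2.4^6/6! = 0.0240784
  L_II = e^(−6.9)·6.9^6/6! = 0.151053
Unnormalised posteriors:
  w_I·L_I = 0.48 × 0.0240784 = 0.0115576
  w_II·L_II = 0.52 × 0.151053 = 0.0785477
Marginal: 0.0115576 + 0.0785477 = 0.0901053
So the posterior for Line I is 0.0115576 / 0.0901053 ≈ 0.1283.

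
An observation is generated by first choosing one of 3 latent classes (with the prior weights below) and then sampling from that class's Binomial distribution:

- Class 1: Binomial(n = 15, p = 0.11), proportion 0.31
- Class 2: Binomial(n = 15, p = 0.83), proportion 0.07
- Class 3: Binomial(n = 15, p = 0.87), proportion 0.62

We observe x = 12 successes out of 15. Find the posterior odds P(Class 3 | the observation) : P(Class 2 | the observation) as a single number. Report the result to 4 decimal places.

Posterior odds = (π_i f_i(x)) / (π_j f_j(x)); the normalising sum cancels.
Binomial probabilities:
  p_1 = C(15,12)·0.11^12·0.89^3 = 455·3.13843e-12·0.704969 = 1.00669e-09
  p_2 = C(15,12)·0.83^12·0.17^3 = 455·0.10689·0.004913 = 0.238944
  p_3 = C(15,12)·0.87^12·0.13^3 = 455·0.188032·0.002197 = 0.187963
0.116537 / 0.016726 ≈ 6.9674

6.9674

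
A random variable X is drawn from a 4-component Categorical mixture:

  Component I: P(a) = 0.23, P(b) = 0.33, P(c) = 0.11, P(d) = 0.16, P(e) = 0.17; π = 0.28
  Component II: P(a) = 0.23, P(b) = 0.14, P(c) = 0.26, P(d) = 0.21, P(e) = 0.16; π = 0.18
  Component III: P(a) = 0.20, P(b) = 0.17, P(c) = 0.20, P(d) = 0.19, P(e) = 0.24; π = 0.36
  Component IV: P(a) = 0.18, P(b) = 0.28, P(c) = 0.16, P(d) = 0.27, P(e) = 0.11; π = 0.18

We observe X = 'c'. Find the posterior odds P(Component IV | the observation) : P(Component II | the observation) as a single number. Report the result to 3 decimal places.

Only the two components matter; the odds are (π_i f_i(x)) / (π_j f_j(x)).
Categorical probabilities:
  f_I = P(c | comp) = 0.11
  f_II = P(c | comp) = 0.26
  f_III = P(c | comp) = 0.20
  f_IV = P(c | comp) = 0.16
Odds = (0.18/0.18) × (0.16/0.26) = 1 × 0.615385 ≈ 0.615

0.615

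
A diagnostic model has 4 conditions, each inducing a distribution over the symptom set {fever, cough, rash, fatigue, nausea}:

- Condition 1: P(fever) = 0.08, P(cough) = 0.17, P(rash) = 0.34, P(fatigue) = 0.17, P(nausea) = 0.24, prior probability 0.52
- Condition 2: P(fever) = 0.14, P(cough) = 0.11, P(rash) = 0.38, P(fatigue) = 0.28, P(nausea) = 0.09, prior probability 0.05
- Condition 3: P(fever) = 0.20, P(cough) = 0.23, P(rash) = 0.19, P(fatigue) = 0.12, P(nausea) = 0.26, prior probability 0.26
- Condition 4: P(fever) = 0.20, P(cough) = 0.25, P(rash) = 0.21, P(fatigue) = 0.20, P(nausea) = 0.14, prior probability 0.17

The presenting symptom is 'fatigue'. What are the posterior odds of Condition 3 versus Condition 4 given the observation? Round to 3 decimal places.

Since P(k|x) ∝ P(Z=k) f_k(x), the posterior odds are P(Z=i) f_i(x) / (P(Z=j) f_j(x)).
Evaluate each component's likelihood at the observed value:
  f_1 = P(fatigue | comp) = 0.17
  f_2 = P(fatigue | comp) = 0.28
  f_3 = P(fatigue | comp) = 0.12
  f_4 = P(fatigue | comp) = 0.20
0.0312 / 0.034 ≈ 0.918

0.918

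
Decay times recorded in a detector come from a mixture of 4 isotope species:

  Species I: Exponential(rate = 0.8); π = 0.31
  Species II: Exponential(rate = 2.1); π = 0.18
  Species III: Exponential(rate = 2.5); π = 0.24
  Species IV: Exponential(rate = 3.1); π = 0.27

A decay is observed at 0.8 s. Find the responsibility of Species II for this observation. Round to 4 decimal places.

0.1998

The responsibility of component k is P(Z=k) f_k(x) divided by Σ_j P(Z=j) f_j(x).
Component likelihoods at x = 0.8 s:
  p_I = 0.421834
  p_II = 0.391385
  p_III = 0.338338
  p_IV = 0.259604
Unnormalised posteriors:
  P(Z=I)·p_I = 0.31 × 0.421834 = 0.130769
  P(Z=II)·p_II = 0.18 × 0.391385 = 0.0704494
  P(Z=III)·p_III = 0.24 × 0.338338 = 0.0812012
  P(Z=IV)·p_IV = 0.27 × 0.259604 = 0.0700931
Marginal: 0.130769 + 0.0704494 + 0.0812012 + 0.0700931 = 0.352512
P(Species II | x) ≈ 0.1998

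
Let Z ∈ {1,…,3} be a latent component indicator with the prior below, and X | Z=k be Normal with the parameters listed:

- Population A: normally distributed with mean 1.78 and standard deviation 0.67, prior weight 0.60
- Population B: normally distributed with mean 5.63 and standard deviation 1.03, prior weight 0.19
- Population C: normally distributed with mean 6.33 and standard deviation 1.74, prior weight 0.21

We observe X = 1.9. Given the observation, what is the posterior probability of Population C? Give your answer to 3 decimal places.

By Bayes' theorem, P(k | x) = π_k f_k(x) / Σ_j π_j f_j(x).
Component likelihoods at x = 1.9:
  p_A = (1/(0.67·√(2π)))·exp(−(1.9−1.78)²/(2·0.67²)) = 0.595436·exp(-0.01604) = 0.585962
  p_B = (1/(1.03·√(2π)))·exp(−(1.9−5.63)²/(2·1.03²)) = 0.387323·exp(-6.55712) = 0.000549985
  p_C = (1/(1.74·√(2π)))·exp(−(1.9−6.33)²/(2·1.74²)) = 0.229277·exp(-3.24100) = 0.00897042
Weight by the priors:
  π_A·p_A = 0.60 × 0.585962 = 0.351577
  π_B·p_B = 0.19 × 0.000549985 = 0.000104497
  π_C·p_C = 0.21 × 0.00897042 = 0.00188379
Denominator: 0.351577 + 0.000104497 + 0.00188379 = 0.353566
P(Population C | data) ≈ 0.005

0.005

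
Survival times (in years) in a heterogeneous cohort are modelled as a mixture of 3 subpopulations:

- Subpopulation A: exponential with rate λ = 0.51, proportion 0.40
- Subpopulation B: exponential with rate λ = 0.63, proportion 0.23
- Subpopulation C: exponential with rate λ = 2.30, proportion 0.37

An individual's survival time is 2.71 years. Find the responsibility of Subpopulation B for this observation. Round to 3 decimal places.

0.332

Posterior ∝ prior × likelihood, so P(k | x) ∝ w_k f_k(x); normalise over all components.
Exponential densities:
  p_A = 0.51·e^(−0.51·2.71) = 0.51·e^(−1.3821) = 0.128036
  p_B = 0.63·e^(−0.63·2.71) = 0.63·e^(−1.7073) = 0.114254
  p_C = 2.30·e^(−2.30·2.71) = 2.30·e^(−6.2330) = 0.00451617
Weight by the priors:
  w_A·p_A = 0.40 × 0.128036 = 0.0512144
  w_B·p_B = 0.23 × 0.114254 = 0.0262783
  w_C·p_C = 0.37 × 0.00451617 = 0.00167098
Marginal: 0.0512144 + 0.0262783 + 0.00167098 = 0.0791637
P(Subpopulation B | the observation) = 0.0262783 / 0.0791637 ≈ 0.332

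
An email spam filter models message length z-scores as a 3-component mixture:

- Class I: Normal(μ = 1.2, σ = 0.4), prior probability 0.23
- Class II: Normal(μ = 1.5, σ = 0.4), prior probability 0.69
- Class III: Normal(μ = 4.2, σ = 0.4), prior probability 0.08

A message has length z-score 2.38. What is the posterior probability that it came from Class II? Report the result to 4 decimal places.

0.9539

Apply Bayes' rule: the posterior for each component is proportional to its prior times its likelihood at x.
Normal densities:
  p_I = 0.0128566
  p_II = 0.0886865
  p_III = 3.18683e-05
Unnormalised posteriors:
  w_I·p_I = 0.23 × 0.0128566 = 0.00295702
  w_II·p_II = 0.69 × 0.0886865 = 0.0611937
  w_III·p_III = 0.08 × 3.18683e-05 = 2.54947e-06
Normaliser: 0.00295702 + 0.0611937 + 2.54947e-06 = 0.0641532
P(Class II | the observation) ≈ 0.9539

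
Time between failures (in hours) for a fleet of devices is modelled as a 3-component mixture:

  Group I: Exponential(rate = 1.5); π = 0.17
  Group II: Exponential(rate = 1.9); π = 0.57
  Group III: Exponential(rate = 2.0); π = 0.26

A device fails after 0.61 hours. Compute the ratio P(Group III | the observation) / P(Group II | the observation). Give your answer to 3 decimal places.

Posterior odds = (π_i f_i(x)) / (π_j f_j(x)); the normalising sum cancels.
Exponential densities:
  L_I = 1.5·e^(−1.5·0.61) = 1.5·e^(−0.9150) = 0.600775
  L_II = 1.9·e^(−1.9·0.61) = 1.9·e^(−1.1590) = 0.59622
  L_III = 2.0·e^(−2.0·0.61) = 2.0·e^(−1.2200) = 0.59046
Odds = (0.26/0.57) × (0.59046/0.59622) = 0.45614 × 0.99034 ≈ 0.452

0.452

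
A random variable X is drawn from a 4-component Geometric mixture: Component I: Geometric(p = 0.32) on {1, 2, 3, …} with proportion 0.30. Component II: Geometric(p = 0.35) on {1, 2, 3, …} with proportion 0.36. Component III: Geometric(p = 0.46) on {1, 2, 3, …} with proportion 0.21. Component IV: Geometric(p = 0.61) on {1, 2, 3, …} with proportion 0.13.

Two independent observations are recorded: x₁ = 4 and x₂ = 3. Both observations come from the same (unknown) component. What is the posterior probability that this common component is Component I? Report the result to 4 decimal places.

0.3704

P(component k | x) = P(Z=k)·f_k(x) / marginal(x), where marginal(x) = Σ_j P(Z=j)·f_j(x).
Since both observations come from the same component, the likelihood for component k is f_k(x₁)·f_k(x₂).
  L_I = [0.32·(1−0.32)^3 = 0.32·0.314432 = 0.100618] × [0.147968] = 0.0148883
  L_II = [0.35·(1−0.35)^3 = 0.35·0.274625 = 0.0961188] × [0.147875] = 0.0142136
  L_III = [0.46·(1−0.46)^3 = 0.46·0.157464 = 0.0724334] × [0.134136] = 0.00971593
  L_IV = [0.61·(1−0.61)^3 = 0.61·0.059319 = 0.0361846] × [0.092781] = 0.00335724
Weight by the priors:
  P(Z=I)·L_I = 0.30 × 0.0148883 = 0.00446648
  P(Z=II)·L_II = 0.36 × 0.0142136 = 0.00511688
  P(Z=III)·L_III = 0.21 × 0.00971593 = 0.00204035
  P(Z=IV)·L_IV = 0.13 × 0.00335724 = 0.000436442
Sum: 0.00446648 + 0.00511688 + 0.00204035 + 0.000436442 = 0.0120602
So the posterior for Component I is 0.00446648 / 0.0120602 ≈ 0.3704.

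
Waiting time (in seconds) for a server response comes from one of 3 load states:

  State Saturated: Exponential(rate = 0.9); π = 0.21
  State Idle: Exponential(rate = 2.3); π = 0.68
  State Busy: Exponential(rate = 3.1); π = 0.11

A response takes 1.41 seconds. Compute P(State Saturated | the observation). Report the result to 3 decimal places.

0.448

P(component k | x) = π_k·f_k(x) / marginal(x), where marginal(x) = Σ_j π_j·f_j(x).
Evaluate each component's likelihood at the observed value:
  p_Saturated = 0.9·e^(−0.9·1.41) = 0.9·e^(−1.2690) = 0.253001
  p_Idle = 2.3·e^(−2.3·1.41) = 2.3·e^(−3.2430) = 0.0898071
  p_Busy = 3.1·e^(−3.1·1.41) = 3.1·e^(−4.3710) = 0.0391796
Unnormalised posteriors:
  π_Saturated·p_Saturated = 0.21 × 0.253001 = 0.0531303
  π_Idle·p_Idle = 0.68 × 0.0898071 = 0.0610689
  π_Busy·p_Busy = 0.11 × 0.0391796 = 0.00430976
Sum: 0.0531303 + 0.0610689 + 0.00430976 = 0.118509
So the posterior for State Saturated is 0.0531303 / 0.118509 ≈ 0.448.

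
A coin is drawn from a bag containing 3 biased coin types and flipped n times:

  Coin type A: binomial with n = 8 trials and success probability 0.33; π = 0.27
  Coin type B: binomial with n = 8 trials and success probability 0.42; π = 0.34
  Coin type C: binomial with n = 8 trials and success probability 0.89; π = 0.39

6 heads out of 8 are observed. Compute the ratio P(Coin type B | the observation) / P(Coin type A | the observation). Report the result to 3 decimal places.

4.011

The posterior odds equal the prior odds times the likelihood ratio: (π_i/π_j)·(f_i(x)/f_j(x)).
Component likelihoods at x = 6 heads out of 8:
  L_A = C(8,6)·0.33^6·0.67^2 = 28·0.00129147·0.4489 = 0.0162327
  L_B = C(8,6)·0.42^6·0.58^2 = 28·0.00548903·0.3364 = 0.0517023
  L_C = C(8,6)·0.89^6·0.11^2 = 28·0.496981·0.0121 = 0.168377
Posterior odds = (π_B·L_B) / (π_A·L_A) = (0.34·0.0517023) / (0.27·0.0162327) = 0.0175788 / 0.00438283 ≈ 4.011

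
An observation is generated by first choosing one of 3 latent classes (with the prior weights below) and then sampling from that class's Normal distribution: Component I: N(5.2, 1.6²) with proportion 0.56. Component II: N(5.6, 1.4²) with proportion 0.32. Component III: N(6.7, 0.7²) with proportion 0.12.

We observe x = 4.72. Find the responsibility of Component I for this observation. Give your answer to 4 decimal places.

0.6369

Posterior ∝ prior × likelihood, so P(k | x) ∝ w_k f_k(x); normalise over all components.
Evaluate each component's likelihood at the observed value:
  L_I = 0.238367
  L_II = 0.233877
  L_III = 0.0104341
Prior × likelihood for each component:
  w_I·L_I = 0.56 × 0.238367 = 0.133486
  w_II·L_II = 0.32 × 0.233877 = 0.0748405
  w_III·L_III = 0.12 × 0.0104341 = 0.0012521
Evidence: 0.133486 + 0.0748405 + 0.0012521 = 0.209578
So the posterior for Component I is 0.133486 / 0.209578 ≈ 0.6369.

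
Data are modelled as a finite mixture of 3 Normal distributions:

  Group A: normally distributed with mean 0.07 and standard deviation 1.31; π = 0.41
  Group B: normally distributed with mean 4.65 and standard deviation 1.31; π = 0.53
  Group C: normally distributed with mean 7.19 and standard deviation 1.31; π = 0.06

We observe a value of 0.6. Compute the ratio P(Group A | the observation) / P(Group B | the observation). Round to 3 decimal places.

84.812

Posterior odds = (π_i f_i(x)) / (π_j f_j(x)); the normalising sum cancels.
Component likelihoods at x = 0.6:
  L_A = (1/(1.31·√(2π)))·exp(−(0.6−0.07)²/(2·1.31²)) = 0.304536·exp(-0.08184) = 0.280605
  L_B = (1/(1.31·√(2π)))·exp(−(0.6−4.65)²/(2·1.31²)) = 0.304536·exp(-4.77900) = 0.00255943
  L_C = (1/(1.31·√(2π)))·exp(−(0.6−7.19)²/(2·1.31²)) = 0.304536·exp(-12.65314) = 9.73757e-07
0.115048 / 0.0013565 ≈ 84.812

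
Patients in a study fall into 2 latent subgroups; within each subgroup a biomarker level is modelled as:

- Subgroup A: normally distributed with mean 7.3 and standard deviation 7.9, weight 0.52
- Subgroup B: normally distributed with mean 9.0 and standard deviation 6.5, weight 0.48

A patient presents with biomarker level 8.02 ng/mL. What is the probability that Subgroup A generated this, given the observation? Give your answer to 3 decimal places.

0.473

P(component k | x) = w_k·f_k(x) / marginal(x), where marginal(x) = Σ_j w_j·f_j(x).
Component likelihoods at x = 8.02 ng/mL:
  f_A = (1/(7.9·√(2π)))·exp(−(8.02−7.3)²/(2·7.9²)) = 0.050499·exp(-0.00415) = 0.0502897
  f_B = (1/(6.5·√(2π)))·exp(−(8.02−9.0)²/(2·6.5²)) = 0.061376·exp(-0.01137) = 0.0606821
Prior × likelihood for each component:
  w_A·f_A = 0.52 × 0.0502897 = 0.0261507
  w_B·f_B = 0.48 × 0.0606821 = 0.0291274
Denominator: 0.0261507 + 0.0291274 = 0.0552781
P(Subgroup A | the observation) = 0.0261507 / 0.0552781 ≈ 0.473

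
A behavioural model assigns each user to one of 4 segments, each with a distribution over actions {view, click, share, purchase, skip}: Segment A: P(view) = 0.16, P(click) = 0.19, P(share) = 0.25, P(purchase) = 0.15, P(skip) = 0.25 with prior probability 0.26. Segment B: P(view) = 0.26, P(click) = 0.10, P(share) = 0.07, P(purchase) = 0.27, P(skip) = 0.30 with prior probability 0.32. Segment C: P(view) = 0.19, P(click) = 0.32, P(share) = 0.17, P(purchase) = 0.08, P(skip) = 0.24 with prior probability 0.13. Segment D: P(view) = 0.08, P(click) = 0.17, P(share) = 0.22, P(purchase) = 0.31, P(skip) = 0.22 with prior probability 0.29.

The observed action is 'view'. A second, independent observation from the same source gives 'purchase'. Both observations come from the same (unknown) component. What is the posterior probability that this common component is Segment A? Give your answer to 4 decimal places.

P(component k | x) = w_k·f_k(x) / marginal(x), where marginal(x) = Σ_j w_j·f_j(x).
Since both observations come from the same component, the likelihood for component k is f_k(x₁)·f_k(x₂).
  L_A = [0.16] × [0.15] = 0.024
  L_B = [0.26] × [0.27] = 0.0702
  L_C = [0.19] × [0.08] = 0.0152
  L_D = [0.08] × [0.31] = 0.0248
Multiply by the mixture weights:
  w_A·L_A = 0.26 × 0.024 = 0.00624
  w_B·L_B = 0.32 × 0.0702 = 0.022464
  w_C·L_C = 0.13 × 0.0152 = 0.001976
  w_D·L_D = 0.29 × 0.0248 = 0.007192
Denominator: 0.00624 + 0.022464 + 0.001976 + 0.007192 = 0.037872
P(Segment A | x₁, x₂) = 0.00624 / 0.037872 ≈ 0.1648

0.1648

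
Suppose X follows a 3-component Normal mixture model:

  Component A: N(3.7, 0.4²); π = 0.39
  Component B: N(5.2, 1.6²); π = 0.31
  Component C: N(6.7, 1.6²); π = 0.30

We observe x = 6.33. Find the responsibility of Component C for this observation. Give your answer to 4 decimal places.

0.5473

The responsibility of component k is π_k f_k(x) divided by Σ_j π_j f_j(x).
Normal densities:
  L_A = 4.08732e-10
  L_B = 0.194303
  L_C = 0.24276
Weight by the priors:
  π_A·L_A = 0.39 × 4.08732e-10 = 1.59406e-10
  π_B·L_B = 0.31 × 0.194303 = 0.0602339
  π_C·L_C = 0.30 × 0.24276 = 0.0728281
Denominator: 1.59406e-10 + 0.0602339 + 0.0728281 = 0.133062
P(Component C | data) ≈ 0.5473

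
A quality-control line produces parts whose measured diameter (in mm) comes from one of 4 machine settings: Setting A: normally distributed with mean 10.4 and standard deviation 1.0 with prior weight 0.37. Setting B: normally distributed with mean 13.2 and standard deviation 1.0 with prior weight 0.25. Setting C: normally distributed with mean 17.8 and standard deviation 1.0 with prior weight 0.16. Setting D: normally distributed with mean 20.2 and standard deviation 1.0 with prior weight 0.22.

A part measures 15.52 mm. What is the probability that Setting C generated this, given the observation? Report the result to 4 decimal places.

0.4123

The responsibility of component k is w_k f_k(x) divided by Σ_j w_j f_j(x).
Component likelihoods at x = 15.52 mm:
  f_A = (1/(1.0·√(2π)))·exp(−(15.52−10.4)²/(2·1.0²)) = 0.398942·exp(-13.10720) = 8.10075e-07
  f_B = (1/(1.0·√(2π)))·exp(−(15.52−13.2)²/(2·1.0²)) = 0.398942·exp(-2.69120) = 0.0270481
  f_C = (1/(1.0·√(2π)))·exp(−(15.52−17.8)²/(2·1.0²)) = 0.398942·exp(-2.59920) = 0.0296546
  f_D = (1/(1.0·√(2π)))·exp(−(15.52−20.2)²/(2·1.0²)) = 0.398942·exp(-10.95120) = 6.99623e-06
Prior × likelihood for each component:
  w_A·f_A = 0.37 × 8.10075e-07 = 2.99728e-07
  w_B·f_B = 0.25 × 0.0270481 = 0.00676202
  w_C·f_C = 0.16 × 0.0296546 = 0.00474473
  w_D·f_D = 0.22 × 6.99623e-06 = 1.53917e-06
Marginal: 2.99728e-07 + 0.00676202 + 0.00474473 + 1.53917e-06 = 0.0115086
P(Setting C | data) ≈ 0.4123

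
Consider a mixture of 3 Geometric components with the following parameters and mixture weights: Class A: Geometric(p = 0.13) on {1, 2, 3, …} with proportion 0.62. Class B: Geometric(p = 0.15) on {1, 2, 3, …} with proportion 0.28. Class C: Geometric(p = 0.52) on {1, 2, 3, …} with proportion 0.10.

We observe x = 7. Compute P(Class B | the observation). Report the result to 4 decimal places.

By Bayes' theorem, P(k | x) = π_k f_k(x) / Σ_j π_j f_j(x).
Geometric probabilities:
  f_A = 0.13·(1−0.13)^6 = 0.13·0.433626 = 0.0563714
  f_B = 0.15·(1−0.15)^6 = 0.15·0.37715 = 0.0565724
  f_C = 0.52·(1−0.52)^6 = 0.52·0.0122306 = 0.00635991
Weight by the priors:
  π_A·f_A = 0.62 × 0.0563714 = 0.0349503
  π_B·f_B = 0.28 × 0.0565724 = 0.0158403
  π_C·f_C = 0.10 × 0.00635991 = 0.000635991
Sum: 0.0349503 + 0.0158403 + 0.000635991 = 0.0514265
P(Class B | x) = 0.0158403 / 0.0514265 ≈ 0.3080

0.3080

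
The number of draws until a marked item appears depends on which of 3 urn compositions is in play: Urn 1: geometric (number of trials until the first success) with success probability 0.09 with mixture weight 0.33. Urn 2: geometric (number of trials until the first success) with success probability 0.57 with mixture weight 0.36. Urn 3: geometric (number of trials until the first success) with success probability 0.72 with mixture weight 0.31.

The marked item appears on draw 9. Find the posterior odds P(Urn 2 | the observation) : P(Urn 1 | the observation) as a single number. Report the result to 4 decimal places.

0.0172

The posterior odds equal the prior odds times the likelihood ratio: (w_i/w_j)·(f_i(x)/f_j(x)).
Geometric probabilities:
  f_1 = 0.09·(1−0.09)^8 = 0.09·0.470253 = 0.0423227
  f_2 = 0.57·(1−0.57)^8 = 0.57·0.00116882 = 0.000666227
  f_3 = 0.72·(1−0.72)^8 = 0.72·3.77802e-05 = 2.72017e-05
Posterior odds = (w_2·f_2) / (w_1·f_1) = (0.36·0.000666227) / (0.33·0.0423227) = 0.000239842 / 0.0139665 ≈ 0.0172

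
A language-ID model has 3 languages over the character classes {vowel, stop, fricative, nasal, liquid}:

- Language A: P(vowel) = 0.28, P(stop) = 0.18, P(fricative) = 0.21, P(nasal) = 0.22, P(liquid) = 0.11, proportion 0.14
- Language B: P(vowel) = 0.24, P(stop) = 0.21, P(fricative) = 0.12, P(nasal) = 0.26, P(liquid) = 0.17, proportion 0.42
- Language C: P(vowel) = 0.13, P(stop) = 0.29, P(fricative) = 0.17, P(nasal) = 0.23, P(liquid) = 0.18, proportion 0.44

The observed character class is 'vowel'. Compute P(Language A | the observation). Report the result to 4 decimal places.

By Bayes' theorem, P(k | x) = P(Z=k) f_k(x) / Σ_j P(Z=j) f_j(x).
Evaluate each component's likelihood at the observed value:
  p_A = 0.28
  p_B = 0.24
  p_C = 0.13
Weight by the priors:
  P(Z=A)·p_A = 0.14 × 0.28 = 0.0392
  P(Z=B)·p_B = 0.42 × 0.24 = 0.1008
  P(Z=C)·p_C = 0.44 × 0.13 = 0.0572
Marginal: 0.0392 + 0.1008 + 0.0572 = 0.1972
So the posterior for Language A is 0.0392 / 0.1972 ≈ 0.1988.

0.1988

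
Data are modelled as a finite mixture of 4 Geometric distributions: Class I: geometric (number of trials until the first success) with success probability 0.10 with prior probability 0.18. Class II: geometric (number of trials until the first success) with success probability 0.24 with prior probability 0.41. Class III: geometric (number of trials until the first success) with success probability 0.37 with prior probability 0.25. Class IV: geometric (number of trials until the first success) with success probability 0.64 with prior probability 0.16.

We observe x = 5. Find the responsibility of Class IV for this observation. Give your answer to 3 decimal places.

0.028

P(component k | x) = P(Z=k)·f_k(x) / marginal(x), where marginal(x) = Σ_j P(Z=j)·f_j(x).
Evaluate each component's likelihood at the observed value:
  L_I = 0.10·(1−0.10)^4 = 0.10·0.6561 = 0.06561
  L_II = 0.24·(1−0.24)^4 = 0.24·0.333622 = 0.0800692
  L_III = 0.37·(1−0.37)^4 = 0.37·0.15753 = 0.058286
  L_IV = 0.64·(1−0.64)^4 = 0.64·0.0167962 = 0.0107495
Multiply by the mixture weights:
  P(Z=I)·L_I = 0.18 × 0.06561 = 0.0118098
  P(Z=II)·L_II = 0.41 × 0.0800692 = 0.0328284
  P(Z=III)·L_III = 0.25 × 0.058286 = 0.0145715
  P(Z=IV)·L_IV = 0.16 × 0.0107495 = 0.00171993
Marginal: 0.0118098 + 0.0328284 + 0.0145715 + 0.00171993 = 0.0609296
Responsibility of Class IV: 0.00171993 / 0.0609296 ≈ 0.028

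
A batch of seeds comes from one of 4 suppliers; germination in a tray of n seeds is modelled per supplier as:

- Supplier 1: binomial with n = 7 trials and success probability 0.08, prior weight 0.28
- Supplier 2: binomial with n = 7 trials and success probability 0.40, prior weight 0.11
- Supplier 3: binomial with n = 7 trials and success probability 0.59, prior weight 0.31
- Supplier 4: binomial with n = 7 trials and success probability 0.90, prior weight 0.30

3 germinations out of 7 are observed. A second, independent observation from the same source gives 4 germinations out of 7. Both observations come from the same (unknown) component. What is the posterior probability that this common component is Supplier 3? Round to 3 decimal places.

0.748

Apply Bayes' rule: the posterior for each component is proportional to its prior times its likelihood at x.
Since both observations come from the same component, the likelihood for component k is f_k(x₁)·f_k(x₂).
  L_1 = [0.0128378] × [0.00111633] = 1.43311e-05
  L_2 = [0.290304] × [0.193536] = 0.0561843
  L_3 = [0.203123] × [0.292299] = 0.0593728
  L_4 = [0.0025515] × [0.0229635] = 5.85914e-05
Multiply by the mixture weights:
  w_1·L_1 = 0.28 × 1.43311e-05 = 4.01272e-06
  w_2·L_2 = 0.11 × 0.0561843 = 0.00618027
  w_3·L_3 = 0.31 × 0.0593728 = 0.0184056
  w_4·L_4 = 0.30 × 5.85914e-05 = 1.75774e-05
Marginal: 4.01272e-06 + 0.00618027 + 0.0184056 + 1.75774e-05 = 0.0246074
So the posterior for Supplier 3 is 0.0184056 / 0.0246074 ≈ 0.748.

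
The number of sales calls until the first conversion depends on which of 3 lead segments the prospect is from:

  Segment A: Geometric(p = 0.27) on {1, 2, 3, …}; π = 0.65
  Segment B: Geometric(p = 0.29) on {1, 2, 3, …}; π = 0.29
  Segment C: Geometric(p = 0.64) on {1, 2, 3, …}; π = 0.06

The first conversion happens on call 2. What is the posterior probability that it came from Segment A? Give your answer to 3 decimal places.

P(component k | x) = π_k·f_k(x) / marginal(x), where marginal(x) = Σ_j π_j·f_j(x).
Evaluate each component's likelihood at the observed value:
  L_A = 0.27·(1−0.27)^1 = 0.27·0.73 = 0.1971
  L_B = 0.29·(1−0.29)^1 = 0.29·0.71 = 0.2059
  L_C = 0.64·(1−0.64)^1 = 0.64·0.36 = 0.2304
Unnormalised posteriors:
  π_A·L_A = 0.65 × 0.1971 = 0.128115
  π_B·L_B = 0.29 × 0.2059 = 0.059711
  π_C·L_C = 0.06 × 0.2304 = 0.013824
Normaliser: 0.128115 + 0.059711 + 0.013824 = 0.20165
P(Segment A | the observation) = 0.128115 / 0.20165 ≈ 0.635

0.635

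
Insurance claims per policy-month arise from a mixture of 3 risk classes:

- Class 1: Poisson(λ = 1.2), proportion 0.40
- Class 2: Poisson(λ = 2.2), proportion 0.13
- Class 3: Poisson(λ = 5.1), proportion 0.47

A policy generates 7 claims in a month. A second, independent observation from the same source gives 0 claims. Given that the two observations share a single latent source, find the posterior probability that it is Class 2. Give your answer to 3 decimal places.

Posterior ∝ prior × likelihood, so P(k | x) ∝ π_k f_k(x); normalise over all components.
Since both observations come from the same component, the likelihood for component k is f_k(x₁)·f_k(x₂).
  L_1 = [0.000214134] × [0.301194] = 6.44958e-05
  L_2 = [0.00548378] × [0.110803] = 0.000607621
  L_3 = [0.108557] × [0.00609675] = 0.000661846
Unnormalised posteriors:
  π_1·L_1 = 0.40 × 6.44958e-05 = 2.57983e-05
  π_2·L_2 = 0.13 × 0.000607621 = 7.89907e-05
  π_3·L_3 = 0.47 × 0.000661846 = 0.000311068
Evidence: 2.57983e-05 + 7.89907e-05 + 0.000311068 = 0.000415857
P(Class 2 | data) = 7.89907e-05 / 0.000415857 ≈ 0.190

0.190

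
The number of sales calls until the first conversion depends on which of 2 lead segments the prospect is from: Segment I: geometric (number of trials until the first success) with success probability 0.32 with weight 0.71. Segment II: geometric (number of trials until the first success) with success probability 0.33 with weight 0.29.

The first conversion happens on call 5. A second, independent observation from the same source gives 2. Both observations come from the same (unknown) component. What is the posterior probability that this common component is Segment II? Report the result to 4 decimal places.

The responsibility of component k is P(Z=k) f_k(x) divided by Σ_j P(Z=j) f_j(x).
Since both observations come from the same component, the likelihood for component k is f_k(x₁)·f_k(x₂).
  p_I = [0.0684204] × [0.2176] = 0.0148883
  p_II = [0.0664987] × [0.2211] = 0.0147029
Weight by the priors:
  P(Z=I)·p_I = 0.71 × 0.0148883 = 0.0105707
  P(Z=II)·p_II = 0.29 × 0.0147029 = 0.00426383
Evidence: 0.0105707 + 0.00426383 = 0.0148345
P(Segment II | x₁,x₂) = 0.00426383 / 0.0148345 ≈ 0.2874

0.2874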